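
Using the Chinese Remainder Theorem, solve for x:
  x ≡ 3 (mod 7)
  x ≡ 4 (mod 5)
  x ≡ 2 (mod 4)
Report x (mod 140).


Moduli 7, 5, 4 are pairwise coprime; by CRT there is a unique solution modulo M = 7 · 5 · 4 = 140.
Solve pairwise, accumulating the modulus:
  Start with x ≡ 3 (mod 7).
  Combine with x ≡ 4 (mod 5): since gcd(7, 5) = 1, we get a unique residue mod 35.
    Write x = 3 + 7·t and substitute into x ≡ 4 (mod 5): 7·t ≡ 4 − 3 = 1 (mod 5).
    Reduce coefficients mod 5: 2·t ≡ 1 (mod 5).
    The inverse of 2 mod 5 is 3 (since 2·3 = 6 = 1·5 + 1), so t ≡ 3·1 = 3 ≡ 3 (mod 5).
    Then x = 3 + 7·3 = 24, valid modulo lcm(7, 5) = 35: x ≡ 24 (mod 35).
  Combine with x ≡ 2 (mod 4): since gcd(35, 4) = 1, we get a unique residue mod 140.
    Write x = 24 + 35·t and substitute into x ≡ 2 (mod 4): 35·t ≡ 2 − 24 = -22 (mod 4).
    Reduce coefficients mod 4: 3·t ≡ 2 (mod 4).
    The inverse of 3 mod 4 is 3 (since 3·3 = 9 = 2·4 + 1), so t ≡ 3·2 = 6 ≡ 2 (mod 4).
    Then x = 24 + 35·2 = 94, valid modulo lcm(35, 4) = 140: x ≡ 94 (mod 140).
Verify: 94 mod 7 = 3 ✓, 94 mod 5 = 4 ✓, 94 mod 4 = 2 ✓.

x ≡ 94 (mod 140).


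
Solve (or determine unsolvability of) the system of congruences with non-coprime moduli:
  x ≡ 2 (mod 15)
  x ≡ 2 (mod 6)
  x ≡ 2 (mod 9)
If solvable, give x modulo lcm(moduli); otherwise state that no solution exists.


Moduli 15, 6, 9 are not pairwise coprime, so CRT works modulo lcm(m_i) when all pairwise compatibility conditions hold.
Pairwise compatibility: gcd(m_i, m_j) must divide a_i - a_j for every pair.
Merge one congruence at a time:
  Start: x ≡ 2 (mod 15).
  Combine with x ≡ 2 (mod 6): gcd(15, 6) = 3; 2 - 2 = 0, which IS divisible by 3, so compatible.
    Write x = 2 + 15·t and substitute into x ≡ 2 (mod 6): 15·t ≡ 2 − 2 = 0 (mod 6).
    Divide the congruence (and modulus) by g = 3: 5·t ≡ 0 (mod 2).
    Reduce coefficients mod 2: 1·t ≡ 0 (mod 2).
    So t ≡ 0 (mod 2).
    Then x = 2 + 15·0 = 2, valid modulo lcm(15, 6) = 30: x ≡ 2 (mod 30).
  Combine with x ≡ 2 (mod 9): gcd(30, 9) = 3; 2 - 2 = 0, which IS divisible by 3, so compatible.
    Write x = 2 + 30·t and substitute into x ≡ 2 (mod 9): 30·t ≡ 2 − 2 = 0 (mod 9).
    Divide the congruence (and modulus) by g = 3: 10·t ≡ 0 (mod 3).
    Reduce coefficients mod 3: 1·t ≡ 0 (mod 3).
    So t ≡ 0 (mod 3).
    Then x = 2 + 30·0 = 2, valid modulo lcm(30, 9) = 90: x ≡ 2 (mod 90).
Verify: 2 mod 15 = 2, 2 mod 6 = 2, 2 mod 9 = 2.

x ≡ 2 (mod 90).


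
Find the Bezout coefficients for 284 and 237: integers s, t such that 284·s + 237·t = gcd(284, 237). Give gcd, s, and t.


Euclidean algorithm on (284, 237) — divide until remainder is 0:
  284 = 1 · 237 + 47
  237 = 5 · 47 + 2
  47 = 23 · 2 + 1
  2 = 2 · 1 + 0
gcd(284, 237) = 1.
Track Bezout coefficients alongside the remainders: start with r₀ = 284 = a·1 + b·0 (s = 1, t = 0) and r₁ = 237 = a·0 + b·1 (s = 0, t = 1); each new remainder r_{k+1} = r_{k-1} − q_k·r_k inherits s_{k+1} = s_{k-1} − q_k·s_k, t_{k+1} = t_{k-1} − q_k·t_k, so r_k = a·s_k + b·t_k at every step:
  q = 1: r = 47, s = 1 − 1·0 = 1, t = 0 − 1·1 = -1  (check: 284·1 + 237·(-1) = 47)
  q = 5: r = 2, s = 0 − 5·1 = -5, t = 1 − 5·(-1) = 6  (check: 284·(-5) + 237·6 = 2)
  q = 23: r = 1, s = 1 − 23·(-5) = 116, t = -1 − 23·6 = -139  (check: 284·116 + 237·(-139) = 1)
The row with r = 1 (the gcd) gives the Bezout coefficients s = 116, t = -139.
Result: 284 · (116) + 237 · (-139) = 1.

gcd(284, 237) = 1; s = 116, t = -139 (check: 284·116 + 237·(-139) = 1).


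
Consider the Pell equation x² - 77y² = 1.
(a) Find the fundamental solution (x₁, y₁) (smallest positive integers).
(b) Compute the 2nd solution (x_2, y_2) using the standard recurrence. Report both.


Step 1: Find the fundamental solution (x₁, y₁) of x² - 77y² = 1.
  Expand √77 as a continued fraction. a₀ = ⌊√77⌋ = 8; iterate m_{k+1} = d_k·a_k − m_k, d_{k+1} = (77 − m_{k+1}²)/d_k, a_{k+1} = ⌊(a₀ + m_{k+1})/d_{k+1}⌋ (starting m₀ = 0, d₀ = 1), with convergents p_k = a_k·p_{k-1} + p_{k-2}, q_k = a_k·q_{k-1} + q_{k-2} (p₋₁ = 1, q₋₁ = 0):
  k = 0: a₀ = 8; p₀/q₀ = 8/1; p₀² − 77·q₀² = 64 − 77 = -13.
  k = 1: m = 8, d = 13, a = ⌊(8 + 8)/13⌋ = 1; p/q = (1·8 + 1)/(1·1 + 0) = 9/1; p² − 77·q² = 81 − 77 = 4.
  k = 2: m = 5, d = 4, a = ⌊(8 + 5)/4⌋ = 3; p/q = (3·9 + 8)/(3·1 + 1) = 35/4; p² − 77·q² = 1225 − 1232 = -7.
  k = 3: m = 7, d = 7, a = ⌊(8 + 7)/7⌋ = 2; p/q = (2·35 + 9)/(2·4 + 1) = 79/9; p² − 77·q² = 6241 − 6237 = 4.
  k = 4: m = 7, d = 4, a = ⌊(8 + 7)/4⌋ = 3; p/q = (3·79 + 35)/(3·9 + 4) = 272/31; p² − 77·q² = 73984 − 73997 = -13.
  k = 5: m = 5, d = 13, a = ⌊(8 + 5)/13⌋ = 1; p/q = (1·272 + 79)/(1·31 + 9) = 351/40; p² − 77·q² = 123201 − 123200 = 1.
  The first convergent with p² − 77·q² = 1 gives the fundamental solution (x₁, y₁) = (351, 40).
Step 2: Apply the recurrence (x_{n+1}, y_{n+1}) = (x₁x_n + 77y₁y_n, x₁y_n + y₁x_n) repeatedly.
  From (x_1, y_1) = (351, 40): x_2 = 351·351 + 77·40·40 = 246401; y_2 = 351·40 + 40·351 = 28080.
Step 3: Verify x_2² - 77·y_2² = 60713452801 - 60713452800 = 1 (should be 1). ✓

(x_1, y_1) = (351, 40); (x_2, y_2) = (246401, 28080).


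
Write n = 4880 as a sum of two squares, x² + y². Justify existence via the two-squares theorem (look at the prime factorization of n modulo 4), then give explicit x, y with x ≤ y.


Step 1: Factor n = 4880 = 2^4 · 5 · 61.
Step 2: Check the mod-4 condition on each prime factor: 2 = 2 (special); 5 ≡ 1 (mod 4), exponent 1; 61 ≡ 1 (mod 4), exponent 1.
All primes ≡ 3 (mod 4) appear to even exponent (or don't appear), so by the two-squares theorem n IS expressible as a sum of two squares.
Step 3: Build a representation. Group n = k² · m with k = 4 and m = 5 · 61 = 305 (a product of primes ≡ 1 (mod 4)); a representation of m scales to one of n via (k·x)² + (k·y)² = k²(x² + y²). Each prime p ≡ 1 (mod 4) is itself a sum of two squares; find a² by testing p − a² for a perfect square:
  5: 5 − 1² = 4 = 2² ⇒ 5 = 1² + 2².
  61: 61 − 1² = 60, 61 − 2² = 57, 61 − 3² = 52, 61 − 4² = 45, 61 − 5² = 36 = 6² ⇒ 61 = 5² + 6².
  Combine using the Brahmagupta–Fibonacci identity (a² + b²)(c² + d²) = (ac − bd)² + (ad + bc)² = (ac + bd)² + (ad − bc)²:
  5 · 61 = 305: from (1² + 2²)(5² + 6²), take (1·5 − 2·6, 1·6 + 2·5) = (5 − 12, 6 + 10) = (-7, 16); dropping signs (only squares matter) gives (7, 16); check 7² + 16² = 49 + 256 = 305 ✓.
  Scale by k = 4: (4·7, 4·16) = (28, 64).
Step 4: Order so x ≤ y and verify: 28² + 64² = 784 + 4096 = 4880 = n. ✓

n = 4880 = 28² + 64² (one valid representation with x ≤ y).


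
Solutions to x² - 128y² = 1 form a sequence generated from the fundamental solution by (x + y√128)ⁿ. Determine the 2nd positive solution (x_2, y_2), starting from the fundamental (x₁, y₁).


Step 1: Find the fundamental solution (x₁, y₁) of x² - 128y² = 1.
  Expand √128 as a continued fraction. a₀ = ⌊√128⌋ = 11; iterate m_{k+1} = d_k·a_k − m_k, d_{k+1} = (128 − m_{k+1}²)/d_k, a_{k+1} = ⌊(a₀ + m_{k+1})/d_{k+1}⌋ (starting m₀ = 0, d₀ = 1), with convergents p_k = a_k·p_{k-1} + p_{k-2}, q_k = a_k·q_{k-1} + q_{k-2} (p₋₁ = 1, q₋₁ = 0):
  k = 0: a₀ = 11; p₀/q₀ = 11/1; p₀² − 128·q₀² = 121 − 128 = -7.
  k = 1: m = 11, d = 7, a = ⌊(11 + 11)/7⌋ = 3; p/q = (3·11 + 1)/(3·1 + 0) = 34/3; p² − 128·q² = 1156 − 1152 = 4.
  k = 2: m = 10, d = 4, a = ⌊(11 + 10)/4⌋ = 5; p/q = (5·34 + 11)/(5·3 + 1) = 181/16; p² − 128·q² = 32761 − 32768 = -7.
  k = 3: m = 10, d = 7, a = ⌊(11 + 10)/7⌋ = 3; p/q = (3·181 + 34)/(3·16 + 3) = 577/51; p² − 128·q² = 332929 − 332928 = 1.
  The first convergent with p² − 128·q² = 1 gives the fundamental solution (x₁, y₁) = (577, 51).
Step 2: Apply the recurrence (x_{n+1}, y_{n+1}) = (x₁x_n + 128y₁y_n, x₁y_n + y₁x_n) repeatedly.
  From (x_1, y_1) = (577, 51): x_2 = 577·577 + 128·51·51 = 665857; y_2 = 577·51 + 51·577 = 58854.
Step 3: Verify x_2² - 128·y_2² = 443365544449 - 443365544448 = 1 (should be 1). ✓

(x_1, y_1) = (577, 51); (x_2, y_2) = (665857, 58854).


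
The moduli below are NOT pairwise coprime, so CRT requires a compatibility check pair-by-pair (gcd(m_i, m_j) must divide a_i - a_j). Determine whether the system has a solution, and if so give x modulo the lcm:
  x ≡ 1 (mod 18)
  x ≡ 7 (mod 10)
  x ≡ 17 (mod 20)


Moduli 18, 10, 20 are not pairwise coprime, so CRT works modulo lcm(m_i) when all pairwise compatibility conditions hold.
Pairwise compatibility: gcd(m_i, m_j) must divide a_i - a_j for every pair.
Merge one congruence at a time:
  Start: x ≡ 1 (mod 18).
  Combine with x ≡ 7 (mod 10): gcd(18, 10) = 2; 7 - 1 = 6, which IS divisible by 2, so compatible.
    Write x = 1 + 18·t and substitute into x ≡ 7 (mod 10): 18·t ≡ 7 − 1 = 6 (mod 10).
    Divide the congruence (and modulus) by g = 2: 9·t ≡ 3 (mod 5).
    Reduce coefficients mod 5: 4·t ≡ 3 (mod 5).
    The inverse of 4 mod 5 is 4 (since 4·4 = 16 = 3·5 + 1), so t ≡ 4·3 = 12 ≡ 2 (mod 5).
    Then x = 1 + 18·2 = 37, valid modulo lcm(18, 10) = 90: x ≡ 37 (mod 90).
  Combine with x ≡ 17 (mod 20): gcd(90, 20) = 10; 17 - 37 = -20, which IS divisible by 10, so compatible.
    Write x = 37 + 90·t and substitute into x ≡ 17 (mod 20): 90·t ≡ 17 − 37 = -20 (mod 20).
    Divide the congruence (and modulus) by g = 10: 9·t ≡ -2 (mod 2).
    Reduce coefficients mod 2: 1·t ≡ 0 (mod 2).
    So t ≡ 0 (mod 2).
    Then x = 37 + 90·0 = 37, valid modulo lcm(90, 20) = 180: x ≡ 37 (mod 180).
Verify: 37 mod 18 = 1, 37 mod 10 = 7, 37 mod 20 = 17.

x ≡ 37 (mod 180).


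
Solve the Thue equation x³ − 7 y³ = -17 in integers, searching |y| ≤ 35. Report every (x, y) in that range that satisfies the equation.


The equation is x³ - 7y³ = -17. For fixed y, x³ = 7·y³ − 17, so a solution requires the RHS to be a perfect cube.
Strategy: iterate y from -35 to 35, compute RHS = 7·y³ − 17, and check whether it is a (positive or negative) perfect cube.
Check small values of y:
  y = 0: RHS = -17 is not a perfect cube.
  y = 1: RHS = -10 is not a perfect cube.
  y = -1: RHS = -24 is not a perfect cube.
  y = 2: RHS = 39 is not a perfect cube.
  y = -2: RHS = -73 is not a perfect cube.
  y = 3: RHS = 172 is not a perfect cube.
  y = -3: RHS = -206 is not a perfect cube.
Continuing the search up to |y| = 35 finds no solutions either.
No (x, y) in the scanned range satisfies the equation.

No integer solutions with |y| ≤ 35.


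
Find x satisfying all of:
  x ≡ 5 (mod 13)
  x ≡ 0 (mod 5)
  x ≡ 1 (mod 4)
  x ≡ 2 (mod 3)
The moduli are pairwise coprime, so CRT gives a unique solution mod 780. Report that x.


Product of moduli M = 13 · 5 · 4 · 3 = 780.
Merge one congruence at a time:
  Start: x ≡ 5 (mod 13).
  Combine with x ≡ 0 (mod 5); new modulus lcm = 65.
    Write x = 5 + 13·t and substitute into x ≡ 0 (mod 5): 13·t ≡ 0 − 5 = -5 (mod 5).
    Reduce coefficients mod 5: 3·t ≡ 0 (mod 5).
    The inverse of 3 mod 5 is 2 (since 3·2 = 6 = 1·5 + 1), so t ≡ 2·0 = 0 ≡ 0 (mod 5).
    Then x = 5 + 13·0 = 5, valid modulo lcm(13, 5) = 65: x ≡ 5 (mod 65).
  Combine with x ≡ 1 (mod 4); new modulus lcm = 260.
    Write x = 5 + 65·t and substitute into x ≡ 1 (mod 4): 65·t ≡ 1 − 5 = -4 (mod 4).
    Reduce coefficients mod 4: 1·t ≡ 0 (mod 4).
    So t ≡ 0 (mod 4).
    Then x = 5 + 65·0 = 5, valid modulo lcm(65, 4) = 260: x ≡ 5 (mod 260).
  Combine with x ≡ 2 (mod 3); new modulus lcm = 780.
    Write x = 5 + 260·t and substitute into x ≡ 2 (mod 3): 260·t ≡ 2 − 5 = -3 (mod 3).
    Reduce coefficients mod 3: 2·t ≡ 0 (mod 3).
    The inverse of 2 mod 3 is 2 (since 2·2 = 4 = 1·3 + 1), so t ≡ 2·0 = 0 ≡ 0 (mod 3).
    Then x = 5 + 260·0 = 5, valid modulo lcm(260, 3) = 780: x ≡ 5 (mod 780).
Verify against each original: 5 mod 13 = 5, 5 mod 5 = 0, 5 mod 4 = 1, 5 mod 3 = 2.

x ≡ 5 (mod 780).


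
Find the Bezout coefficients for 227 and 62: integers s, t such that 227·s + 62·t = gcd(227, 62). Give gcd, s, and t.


Euclidean algorithm on (227, 62) — divide until remainder is 0:
  227 = 3 · 62 + 41
  62 = 1 · 41 + 21
  41 = 1 · 21 + 20
  21 = 1 · 20 + 1
  20 = 20 · 1 + 0
gcd(227, 62) = 1.
Track Bezout coefficients alongside the remainders: start with r₀ = 227 = a·1 + b·0 (s = 1, t = 0) and r₁ = 62 = a·0 + b·1 (s = 0, t = 1); each new remainder r_{k+1} = r_{k-1} − q_k·r_k inherits s_{k+1} = s_{k-1} − q_k·s_k, t_{k+1} = t_{k-1} − q_k·t_k, so r_k = a·s_k + b·t_k at every step:
  q = 3: r = 41, s = 1 − 3·0 = 1, t = 0 − 3·1 = -3  (check: 227·1 + 62·(-3) = 41)
  q = 1: r = 21, s = 0 − 1·1 = -1, t = 1 − 1·(-3) = 4  (check: 227·(-1) + 62·4 = 21)
  q = 1: r = 20, s = 1 − 1·(-1) = 2, t = -3 − 1·4 = -7  (check: 227·2 + 62·(-7) = 20)
  q = 1: r = 1, s = -1 − 1·2 = -3, t = 4 − 1·(-7) = 11  (check: 227·(-3) + 62·11 = 1)
The row with r = 1 (the gcd) gives the Bezout coefficients s = -3, t = 11.
Result: 227 · (-3) + 62 · (11) = 1.

gcd(227, 62) = 1; s = -3, t = 11 (check: 227·(-3) + 62·11 = 1).


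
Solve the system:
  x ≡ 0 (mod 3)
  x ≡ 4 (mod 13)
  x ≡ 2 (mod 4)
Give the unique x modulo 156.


Moduli 3, 13, 4 are pairwise coprime; by CRT there is a unique solution modulo M = 3 · 13 · 4 = 156.
Solve pairwise, accumulating the modulus:
  Start with x ≡ 0 (mod 3).
  Combine with x ≡ 4 (mod 13): since gcd(3, 13) = 1, we get a unique residue mod 39.
    Write x = 0 + 3·t and substitute into x ≡ 4 (mod 13): 3·t ≡ 4 − 0 = 4 (mod 13).
    The inverse of 3 mod 13 is 9 (since 3·9 = 27 = 2·13 + 1), so t ≡ 9·4 = 36 ≡ 10 (mod 13).
    Then x = 0 + 3·10 = 30, valid modulo lcm(3, 13) = 39: x ≡ 30 (mod 39).
  Combine with x ≡ 2 (mod 4): since gcd(39, 4) = 1, we get a unique residue mod 156.
    Write x = 30 + 39·t and substitute into x ≡ 2 (mod 4): 39·t ≡ 2 − 30 = -28 (mod 4).
    Reduce coefficients mod 4: 3·t ≡ 0 (mod 4).
    The inverse of 3 mod 4 is 3 (since 3·3 = 9 = 2·4 + 1), so t ≡ 3·0 = 0 ≡ 0 (mod 4).
    Then x = 30 + 39·0 = 30, valid modulo lcm(39, 4) = 156: x ≡ 30 (mod 156).
Verify: 30 mod 3 = 0 ✓, 30 mod 13 = 4 ✓, 30 mod 4 = 2 ✓.

x ≡ 30 (mod 156).


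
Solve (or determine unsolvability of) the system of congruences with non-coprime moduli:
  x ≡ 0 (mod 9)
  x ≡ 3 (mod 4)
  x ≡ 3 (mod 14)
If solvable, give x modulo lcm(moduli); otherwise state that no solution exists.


Moduli 9, 4, 14 are not pairwise coprime, so CRT works modulo lcm(m_i) when all pairwise compatibility conditions hold.
Pairwise compatibility: gcd(m_i, m_j) must divide a_i - a_j for every pair.
Merge one congruence at a time:
  Start: x ≡ 0 (mod 9).
  Combine with x ≡ 3 (mod 4): gcd(9, 4) = 1; 3 - 0 = 3, which IS divisible by 1, so compatible.
    Write x = 0 + 9·t and substitute into x ≡ 3 (mod 4): 9·t ≡ 3 − 0 = 3 (mod 4).
    Reduce coefficients mod 4: 1·t ≡ 3 (mod 4).
    So t ≡ 3 (mod 4).
    Then x = 0 + 9·3 = 27, valid modulo lcm(9, 4) = 36: x ≡ 27 (mod 36).
  Combine with x ≡ 3 (mod 14): gcd(36, 14) = 2; 3 - 27 = -24, which IS divisible by 2, so compatible.
    Write x = 27 + 36·t and substitute into x ≡ 3 (mod 14): 36·t ≡ 3 − 27 = -24 (mod 14).
    Divide the congruence (and modulus) by g = 2: 18·t ≡ -12 (mod 7).
    Reduce coefficients mod 7: 4·t ≡ 2 (mod 7).
    The inverse of 4 mod 7 is 2 (since 4·2 = 8 = 1·7 + 1), so t ≡ 2·2 = 4 ≡ 4 (mod 7).
    Then x = 27 + 36·4 = 171, valid modulo lcm(36, 14) = 252: x ≡ 171 (mod 252).
Verify: 171 mod 9 = 0, 171 mod 4 = 3, 171 mod 14 = 3.

x ≡ 171 (mod 252).


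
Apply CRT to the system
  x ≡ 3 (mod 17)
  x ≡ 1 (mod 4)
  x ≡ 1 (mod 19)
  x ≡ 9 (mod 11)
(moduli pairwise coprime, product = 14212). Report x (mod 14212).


Product of moduli M = 17 · 4 · 19 · 11 = 14212.
Merge one congruence at a time:
  Start: x ≡ 3 (mod 17).
  Combine with x ≡ 1 (mod 4); new modulus lcm = 68.
    Write x = 3 + 17·t and substitute into x ≡ 1 (mod 4): 17·t ≡ 1 − 3 = -2 (mod 4).
    Reduce coefficients mod 4: 1·t ≡ 2 (mod 4).
    So t ≡ 2 (mod 4).
    Then x = 3 + 17·2 = 37, valid modulo lcm(17, 4) = 68: x ≡ 37 (mod 68).
  Combine with x ≡ 1 (mod 19); new modulus lcm = 1292.
    Write x = 37 + 68·t and substitute into x ≡ 1 (mod 19): 68·t ≡ 1 − 37 = -36 (mod 19).
    Reduce coefficients mod 19: 11·t ≡ 2 (mod 19).
    The inverse of 11 mod 19 is 7 (since 11·7 = 77 = 4·19 + 1), so t ≡ 7·2 = 14 ≡ 14 (mod 19).
    Then x = 37 + 68·14 = 989, valid modulo lcm(68, 19) = 1292: x ≡ 989 (mod 1292).
  Combine with x ≡ 9 (mod 11); new modulus lcm = 14212.
    Write x = 989 + 1292·t and substitute into x ≡ 9 (mod 11): 1292·t ≡ 9 − 989 = -980 (mod 11).
    Reduce coefficients mod 11: 5·t ≡ 10 (mod 11).
    The inverse of 5 mod 11 is 9 (since 5·9 = 45 = 4·11 + 1), so t ≡ 9·10 = 90 ≡ 2 (mod 11).
    Then x = 989 + 1292·2 = 3573, valid modulo lcm(1292, 11) = 14212: x ≡ 3573 (mod 14212).
Verify against each original: 3573 mod 17 = 3, 3573 mod 4 = 1, 3573 mod 19 = 1, 3573 mod 11 = 9.

x ≡ 3573 (mod 14212).


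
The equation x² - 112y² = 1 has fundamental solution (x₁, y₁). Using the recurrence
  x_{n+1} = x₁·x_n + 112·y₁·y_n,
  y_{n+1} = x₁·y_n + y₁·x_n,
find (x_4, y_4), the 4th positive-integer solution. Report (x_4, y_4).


Step 1: Find the fundamental solution (x₁, y₁) of x² - 112y² = 1.
  Expand √112 as a continued fraction. a₀ = ⌊√112⌋ = 10; iterate m_{k+1} = d_k·a_k − m_k, d_{k+1} = (112 − m_{k+1}²)/d_k, a_{k+1} = ⌊(a₀ + m_{k+1})/d_{k+1}⌋ (starting m₀ = 0, d₀ = 1), with convergents p_k = a_k·p_{k-1} + p_{k-2}, q_k = a_k·q_{k-1} + q_{k-2} (p₋₁ = 1, q₋₁ = 0):
  k = 0: a₀ = 10; p₀/q₀ = 10/1; p₀² − 112·q₀² = 100 − 112 = -12.
  k = 1: m = 10, d = 12, a = ⌊(10 + 10)/12⌋ = 1; p/q = (1·10 + 1)/(1·1 + 0) = 11/1; p² − 112·q² = 121 − 112 = 9.
  k = 2: m = 2, d = 9, a = ⌊(10 + 2)/9⌋ = 1; p/q = (1·11 + 10)/(1·1 + 1) = 21/2; p² − 112·q² = 441 − 448 = -7.
  k = 3: m = 7, d = 7, a = ⌊(10 + 7)/7⌋ = 2; p/q = (2·21 + 11)/(2·2 + 1) = 53/5; p² − 112·q² = 2809 − 2800 = 9.
  k = 4: m = 7, d = 9, a = ⌊(10 + 7)/9⌋ = 1; p/q = (1·53 + 21)/(1·5 + 2) = 74/7; p² − 112·q² = 5476 − 5488 = -12.
  k = 5: m = 2, d = 12, a = ⌊(10 + 2)/12⌋ = 1; p/q = (1·74 + 53)/(1·7 + 5) = 127/12; p² − 112·q² = 16129 − 16128 = 1.
  The first convergent with p² − 112·q² = 1 gives the fundamental solution (x₁, y₁) = (127, 12).
Step 2: Apply the recurrence (x_{n+1}, y_{n+1}) = (x₁x_n + 112y₁y_n, x₁y_n + y₁x_n) repeatedly.
  From (x_1, y_1) = (127, 12): x_2 = 127·127 + 112·12·12 = 32257; y_2 = 127·12 + 12·127 = 3048.
  From (x_2, y_2) = (32257, 3048): x_3 = 127·32257 + 112·12·3048 = 8193151; y_3 = 127·3048 + 12·32257 = 774180.
  From (x_3, y_3) = (8193151, 774180): x_4 = 127·8193151 + 112·12·774180 = 2081028097; y_4 = 127·774180 + 12·8193151 = 196638672.
Step 3: Verify x_4² - 112·y_4² = 4330677940503441409 - 4330677940503441408 = 1 (should be 1). ✓

(x_1, y_1) = (127, 12); (x_4, y_4) = (2081028097, 196638672).


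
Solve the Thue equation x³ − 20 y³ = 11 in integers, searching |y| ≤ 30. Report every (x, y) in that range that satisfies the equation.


The equation is x³ - 20y³ = 11. For fixed y, x³ = 20·y³ + 11, so a solution requires the RHS to be a perfect cube.
Strategy: iterate y from -30 to 30, compute RHS = 20·y³ + 11, and check whether it is a (positive or negative) perfect cube.
Check small values of y:
  y = 0: RHS = 11 is not a perfect cube.
  y = 1: RHS = 31 is not a perfect cube.
  y = -1: RHS = -9 is not a perfect cube.
  y = 2: RHS = 171 is not a perfect cube.
  y = -2: RHS = -149 is not a perfect cube.
  y = 3: RHS = 551 is not a perfect cube.
  y = -3: RHS = -529 is not a perfect cube.
Continuing the search up to |y| = 30 finds no solutions either.
No (x, y) in the scanned range satisfies the equation.

No integer solutions with |y| ≤ 30.


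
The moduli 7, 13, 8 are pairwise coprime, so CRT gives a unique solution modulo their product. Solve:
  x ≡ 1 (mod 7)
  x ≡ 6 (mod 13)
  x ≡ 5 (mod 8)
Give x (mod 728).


Moduli 7, 13, 8 are pairwise coprime; by CRT there is a unique solution modulo M = 7 · 13 · 8 = 728.
Solve pairwise, accumulating the modulus:
  Start with x ≡ 1 (mod 7).
  Combine with x ≡ 6 (mod 13): since gcd(7, 13) = 1, we get a unique residue mod 91.
    Write x = 1 + 7·t and substitute into x ≡ 6 (mod 13): 7·t ≡ 6 − 1 = 5 (mod 13).
    The inverse of 7 mod 13 is 2 (since 7·2 = 14 = 1·13 + 1), so t ≡ 2·5 = 10 ≡ 10 (mod 13).
    Then x = 1 + 7·10 = 71, valid modulo lcm(7, 13) = 91: x ≡ 71 (mod 91).
  Combine with x ≡ 5 (mod 8): since gcd(91, 8) = 1, we get a unique residue mod 728.
    Write x = 71 + 91·t and substitute into x ≡ 5 (mod 8): 91·t ≡ 5 − 71 = -66 (mod 8).
    Reduce coefficients mod 8: 3·t ≡ 6 (mod 8).
    The inverse of 3 mod 8 is 3 (since 3·3 = 9 = 1·8 + 1), so t ≡ 3·6 = 18 ≡ 2 (mod 8).
    Then x = 71 + 91·2 = 253, valid modulo lcm(91, 8) = 728: x ≡ 253 (mod 728).
Verify: 253 mod 7 = 1 ✓, 253 mod 13 = 6 ✓, 253 mod 8 = 5 ✓.

x ≡ 253 (mod 728).


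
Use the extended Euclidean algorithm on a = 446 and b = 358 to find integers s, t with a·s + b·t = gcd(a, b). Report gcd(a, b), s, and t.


Euclidean algorithm on (446, 358) — divide until remainder is 0:
  446 = 1 · 358 + 88
  358 = 4 · 88 + 6
  88 = 14 · 6 + 4
  6 = 1 · 4 + 2
  4 = 2 · 2 + 0
gcd(446, 358) = 2.
Track Bezout coefficients alongside the remainders: start with r₀ = 446 = a·1 + b·0 (s = 1, t = 0) and r₁ = 358 = a·0 + b·1 (s = 0, t = 1); each new remainder r_{k+1} = r_{k-1} − q_k·r_k inherits s_{k+1} = s_{k-1} − q_k·s_k, t_{k+1} = t_{k-1} − q_k·t_k, so r_k = a·s_k + b·t_k at every step:
  q = 1: r = 88, s = 1 − 1·0 = 1, t = 0 − 1·1 = -1  (check: 446·1 + 358·(-1) = 88)
  q = 4: r = 6, s = 0 − 4·1 = -4, t = 1 − 4·(-1) = 5  (check: 446·(-4) + 358·5 = 6)
  q = 14: r = 4, s = 1 − 14·(-4) = 57, t = -1 − 14·5 = -71  (check: 446·57 + 358·(-71) = 4)
  q = 1: r = 2, s = -4 − 1·57 = -61, t = 5 − 1·(-71) = 76  (check: 446·(-61) + 358·76 = 2)
The row with r = 2 (the gcd) gives the Bezout coefficients s = -61, t = 76.
Result: 446 · (-61) + 358 · (76) = 2.

gcd(446, 358) = 2; s = -61, t = 76 (check: 446·(-61) + 358·76 = 2).


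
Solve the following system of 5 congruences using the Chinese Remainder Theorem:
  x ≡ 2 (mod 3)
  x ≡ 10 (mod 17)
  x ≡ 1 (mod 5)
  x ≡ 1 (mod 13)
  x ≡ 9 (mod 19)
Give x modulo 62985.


Product of moduli M = 3 · 17 · 5 · 13 · 19 = 62985.
Merge one congruence at a time:
  Start: x ≡ 2 (mod 3).
  Combine with x ≡ 10 (mod 17); new modulus lcm = 51.
    Write x = 2 + 3·t and substitute into x ≡ 10 (mod 17): 3·t ≡ 10 − 2 = 8 (mod 17).
    The inverse of 3 mod 17 is 6 (since 3·6 = 18 = 1·17 + 1), so t ≡ 6·8 = 48 ≡ 14 (mod 17).
    Then x = 2 + 3·14 = 44, valid modulo lcm(3, 17) = 51: x ≡ 44 (mod 51).
  Combine with x ≡ 1 (mod 5); new modulus lcm = 255.
    Write x = 44 + 51·t and substitute into x ≡ 1 (mod 5): 51·t ≡ 1 − 44 = -43 (mod 5).
    Reduce coefficients mod 5: 1·t ≡ 2 (mod 5).
    So t ≡ 2 (mod 5).
    Then x = 44 + 51·2 = 146, valid modulo lcm(51, 5) = 255: x ≡ 146 (mod 255).
  Combine with x ≡ 1 (mod 13); new modulus lcm = 3315.
    Write x = 146 + 255·t and substitute into x ≡ 1 (mod 13): 255·t ≡ 1 − 146 = -145 (mod 13).
    Reduce coefficients mod 13: 8·t ≡ 11 (mod 13).
    The inverse of 8 mod 13 is 5 (since 8·5 = 40 = 3·13 + 1), so t ≡ 5·11 = 55 ≡ 3 (mod 13).
    Then x = 146 + 255·3 = 911, valid modulo lcm(255, 13) = 3315: x ≡ 911 (mod 3315).
  Combine with x ≡ 9 (mod 19); new modulus lcm = 62985.
    Write x = 911 + 3315·t and substitute into x ≡ 9 (mod 19): 3315·t ≡ 9 − 911 = -902 (mod 19).
    Reduce coefficients mod 19: 9·t ≡ 10 (mod 19).
    The inverse of 9 mod 19 is 17 (since 9·17 = 153 = 8·19 + 1), so t ≡ 17·10 = 170 ≡ 18 (mod 19).
    Then x = 911 + 3315·18 = 60581, valid modulo lcm(3315, 19) = 62985: x ≡ 60581 (mod 62985).
Verify against each original: 60581 mod 3 = 2, 60581 mod 17 = 10, 60581 mod 5 = 1, 60581 mod 13 = 1, 60581 mod 19 = 9.

x ≡ 60581 (mod 62985).


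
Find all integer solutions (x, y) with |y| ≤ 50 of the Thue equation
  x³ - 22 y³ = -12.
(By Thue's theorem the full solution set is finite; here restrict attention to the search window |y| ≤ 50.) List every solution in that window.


The equation is x³ - 22y³ = -12. For fixed y, x³ = 22·y³ − 12, so a solution requires the RHS to be a perfect cube.
Strategy: iterate y from -50 to 50, compute RHS = 22·y³ − 12, and check whether it is a (positive or negative) perfect cube.
Check small values of y:
  y = 0: RHS = -12 is not a perfect cube.
  y = 1: RHS = 10 is not a perfect cube.
  y = -1: RHS = -34 is not a perfect cube.
  y = 2: RHS = 164 is not a perfect cube.
  y = -2: RHS = -188 is not a perfect cube.
  y = 3: RHS = 582 is not a perfect cube.
  y = -3: RHS = -606 is not a perfect cube.
Continuing the search up to |y| = 50 finds no solutions either.
No (x, y) in the scanned range satisfies the equation.

No integer solutions with |y| ≤ 50.


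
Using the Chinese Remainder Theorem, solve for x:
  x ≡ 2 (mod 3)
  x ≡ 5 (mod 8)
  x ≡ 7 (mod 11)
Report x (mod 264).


Moduli 3, 8, 11 are pairwise coprime; by CRT there is a unique solution modulo M = 3 · 8 · 11 = 264.
Solve pairwise, accumulating the modulus:
  Start with x ≡ 2 (mod 3).
  Combine with x ≡ 5 (mod 8): since gcd(3, 8) = 1, we get a unique residue mod 24.
    Write x = 2 + 3·t and substitute into x ≡ 5 (mod 8): 3·t ≡ 5 − 2 = 3 (mod 8).
    The inverse of 3 mod 8 is 3 (since 3·3 = 9 = 1·8 + 1), so t ≡ 3·3 = 9 ≡ 1 (mod 8).
    Then x = 2 + 3·1 = 5, valid modulo lcm(3, 8) = 24: x ≡ 5 (mod 24).
  Combine with x ≡ 7 (mod 11): since gcd(24, 11) = 1, we get a unique residue mod 264.
    Write x = 5 + 24·t and substitute into x ≡ 7 (mod 11): 24·t ≡ 7 − 5 = 2 (mod 11).
    Reduce coefficients mod 11: 2·t ≡ 2 (mod 11).
    The inverse of 2 mod 11 is 6 (since 2·6 = 12 = 1·11 + 1), so t ≡ 6·2 = 12 ≡ 1 (mod 11).
    Then x = 5 + 24·1 = 29, valid modulo lcm(24, 11) = 264: x ≡ 29 (mod 264).
Verify: 29 mod 3 = 2 ✓, 29 mod 8 = 5 ✓, 29 mod 11 = 7 ✓.

x ≡ 29 (mod 264).


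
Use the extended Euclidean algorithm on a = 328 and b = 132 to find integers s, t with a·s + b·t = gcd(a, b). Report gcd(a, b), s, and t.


Euclidean algorithm on (328, 132) — divide until remainder is 0:
  328 = 2 · 132 + 64
  132 = 2 · 64 + 4
  64 = 16 · 4 + 0
gcd(328, 132) = 4.
Track Bezout coefficients alongside the remainders: start with r₀ = 328 = a·1 + b·0 (s = 1, t = 0) and r₁ = 132 = a·0 + b·1 (s = 0, t = 1); each new remainder r_{k+1} = r_{k-1} − q_k·r_k inherits s_{k+1} = s_{k-1} − q_k·s_k, t_{k+1} = t_{k-1} − q_k·t_k, so r_k = a·s_k + b·t_k at every step:
  q = 2: r = 64, s = 1 − 2·0 = 1, t = 0 − 2·1 = -2  (check: 328·1 + 132·(-2) = 64)
  q = 2: r = 4, s = 0 − 2·1 = -2, t = 1 − 2·(-2) = 5  (check: 328·(-2) + 132·5 = 4)
The row with r = 4 (the gcd) gives the Bezout coefficients s = -2, t = 5.
Result: 328 · (-2) + 132 · (5) = 4.

gcd(328, 132) = 4; s = -2, t = 5 (check: 328·(-2) + 132·5 = 4).


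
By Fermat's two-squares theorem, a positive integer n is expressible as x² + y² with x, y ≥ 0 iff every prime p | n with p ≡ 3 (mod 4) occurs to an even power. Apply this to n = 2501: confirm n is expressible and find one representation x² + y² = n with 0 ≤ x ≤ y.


Step 1: Factor n = 2501 = 41 · 61.
Step 2: Check the mod-4 condition on each prime factor: 41 ≡ 1 (mod 4), exponent 1; 61 ≡ 1 (mod 4), exponent 1.
All primes ≡ 3 (mod 4) appear to even exponent (or don't appear), so by the two-squares theorem n IS expressible as a sum of two squares.
Step 3: Build a representation. Here n = 41 · 61 is a product of primes ≡ 1 (mod 4). Each prime p ≡ 1 (mod 4) is itself a sum of two squares; find a² by testing p − a² for a perfect square:
  41: 41 − 1² = 40, 41 − 2² = 37, 41 − 3² = 32, 41 − 4² = 25 = 5² ⇒ 41 = 4² + 5².
  61: 61 − 1² = 60, 61 − 2² = 57, 61 − 3² = 52, 61 − 4² = 45, 61 − 5² = 36 = 6² ⇒ 61 = 5² + 6².
  Combine using the Brahmagupta–Fibonacci identity (a² + b²)(c² + d²) = (ac − bd)² + (ad + bc)² = (ac + bd)² + (ad − bc)²:
  41 · 61 = 2501: from (4² + 5²)(5² + 6²), take (4·5 − 5·6, 4·6 + 5·5) = (20 − 30, 24 + 25) = (-10, 49); dropping signs (only squares matter) gives (10, 49); check 10² + 49² = 100 + 2401 = 2501 ✓.
Step 4: Order so x ≤ y and verify: 10² + 49² = 100 + 2401 = 2501 = n. ✓

n = 2501 = 10² + 49² (one valid representation with x ≤ y).


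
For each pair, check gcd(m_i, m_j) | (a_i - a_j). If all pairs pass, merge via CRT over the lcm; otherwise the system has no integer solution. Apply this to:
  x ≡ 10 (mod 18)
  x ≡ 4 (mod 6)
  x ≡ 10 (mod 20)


Moduli 18, 6, 20 are not pairwise coprime, so CRT works modulo lcm(m_i) when all pairwise compatibility conditions hold.
Pairwise compatibility: gcd(m_i, m_j) must divide a_i - a_j for every pair.
Merge one congruence at a time:
  Start: x ≡ 10 (mod 18).
  Combine with x ≡ 4 (mod 6): gcd(18, 6) = 6; 4 - 10 = -6, which IS divisible by 6, so compatible.
    Write x = 10 + 18·t and substitute into x ≡ 4 (mod 6): 18·t ≡ 4 − 10 = -6 (mod 6).
    Divide the congruence (and modulus) by g = 6: 3·t ≡ -1 (mod 1).
    Modulo 1 every t works; take t = 0.
    Then x = 10 + 18·0 = 10, valid modulo lcm(18, 6) = 18: x ≡ 10 (mod 18).
  Combine with x ≡ 10 (mod 20): gcd(18, 20) = 2; 10 - 10 = 0, which IS divisible by 2, so compatible.
    Write x = 10 + 18·t and substitute into x ≡ 10 (mod 20): 18·t ≡ 10 − 10 = 0 (mod 20).
    Divide the congruence (and modulus) by g = 2: 9·t ≡ 0 (mod 10).
    The inverse of 9 mod 10 is 9 (since 9·9 = 81 = 8·10 + 1), so t ≡ 9·0 = 0 ≡ 0 (mod 10).
    Then x = 10 + 18·0 = 10, valid modulo lcm(18, 20) = 180: x ≡ 10 (mod 180).
Verify: 10 mod 18 = 10, 10 mod 6 = 4, 10 mod 20 = 10.

x ≡ 10 (mod 180).


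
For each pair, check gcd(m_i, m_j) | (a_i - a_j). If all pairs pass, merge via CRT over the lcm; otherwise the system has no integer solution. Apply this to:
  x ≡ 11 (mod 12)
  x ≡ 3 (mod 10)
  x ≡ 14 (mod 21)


Moduli 12, 10, 21 are not pairwise coprime, so CRT works modulo lcm(m_i) when all pairwise compatibility conditions hold.
Pairwise compatibility: gcd(m_i, m_j) must divide a_i - a_j for every pair.
Merge one congruence at a time:
  Start: x ≡ 11 (mod 12).
  Combine with x ≡ 3 (mod 10): gcd(12, 10) = 2; 3 - 11 = -8, which IS divisible by 2, so compatible.
    Write x = 11 + 12·t and substitute into x ≡ 3 (mod 10): 12·t ≡ 3 − 11 = -8 (mod 10).
    Divide the congruence (and modulus) by g = 2: 6·t ≡ -4 (mod 5).
    Reduce coefficients mod 5: 1·t ≡ 1 (mod 5).
    So t ≡ 1 (mod 5).
    Then x = 11 + 12·1 = 23, valid modulo lcm(12, 10) = 60: x ≡ 23 (mod 60).
  Combine with x ≡ 14 (mod 21): gcd(60, 21) = 3; 14 - 23 = -9, which IS divisible by 3, so compatible.
    Write x = 23 + 60·t and substitute into x ≡ 14 (mod 21): 60·t ≡ 14 − 23 = -9 (mod 21).
    Divide the congruence (and modulus) by g = 3: 20·t ≡ -3 (mod 7).
    Reduce coefficients mod 7: 6·t ≡ 4 (mod 7).
    The inverse of 6 mod 7 is 6 (since 6·6 = 36 = 5·7 + 1), so t ≡ 6·4 = 24 ≡ 3 (mod 7).
    Then x = 23 + 60·3 = 203, valid modulo lcm(60, 21) = 420: x ≡ 203 (mod 420).
Verify: 203 mod 12 = 11, 203 mod 10 = 3, 203 mod 21 = 14.

x ≡ 203 (mod 420).


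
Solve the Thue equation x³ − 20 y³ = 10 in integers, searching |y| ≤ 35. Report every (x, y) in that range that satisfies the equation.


The equation is x³ - 20y³ = 10. For fixed y, x³ = 20·y³ + 10, so a solution requires the RHS to be a perfect cube.
Strategy: iterate y from -35 to 35, compute RHS = 20·y³ + 10, and check whether it is a (positive or negative) perfect cube.
Check small values of y:
  y = 0: RHS = 10 is not a perfect cube.
  y = 1: RHS = 30 is not a perfect cube.
  y = -1: RHS = -10 is not a perfect cube.
  y = 2: RHS = 170 is not a perfect cube.
  y = -2: RHS = -150 is not a perfect cube.
  y = 3: RHS = 550 is not a perfect cube.
  y = -3: RHS = -530 is not a perfect cube.
Continuing the search up to |y| = 35 finds no solutions either.
No (x, y) in the scanned range satisfies the equation.

No integer solutions with |y| ≤ 35.


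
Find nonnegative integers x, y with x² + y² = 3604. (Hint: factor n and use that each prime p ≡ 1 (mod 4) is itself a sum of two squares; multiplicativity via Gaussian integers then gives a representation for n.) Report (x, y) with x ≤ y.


Step 1: Factor n = 3604 = 2^2 · 17 · 53.
Step 2: Check the mod-4 condition on each prime factor: 2 = 2 (special); 17 ≡ 1 (mod 4), exponent 1; 53 ≡ 1 (mod 4), exponent 1.
All primes ≡ 3 (mod 4) appear to even exponent (or don't appear), so by the two-squares theorem n IS expressible as a sum of two squares.
Step 3: Build a representation. Group n = k² · m with k = 2 and m = 17 · 53 = 901 (a product of primes ≡ 1 (mod 4)); a representation of m scales to one of n via (k·x)² + (k·y)² = k²(x² + y²). Each prime p ≡ 1 (mod 4) is itself a sum of two squares; find a² by testing p − a² for a perfect square:
  17: 17 − 1² = 16 = 4² ⇒ 17 = 1² + 4².
  53: 53 − 1² = 52, 53 − 2² = 49 = 7² ⇒ 53 = 2² + 7².
  Combine using the Brahmagupta–Fibonacci identity (a² + b²)(c² + d²) = (ac − bd)² + (ad + bc)² = (ac + bd)² + (ad − bc)²:
  17 · 53 = 901: from (1² + 4²)(2² + 7²), take (1·2 − 4·7, 1·7 + 4·2) = (2 − 28, 7 + 8) = (-26, 15); dropping signs (only squares matter) gives (26, 15); check 26² + 15² = 676 + 225 = 901 ✓.
  Scale by k = 2: (2·26, 2·15) = (52, 30).
Step 4: Order so x ≤ y and verify: 30² + 52² = 900 + 2704 = 3604 = n. ✓

n = 3604 = 30² + 52² (one valid representation with x ≤ y).


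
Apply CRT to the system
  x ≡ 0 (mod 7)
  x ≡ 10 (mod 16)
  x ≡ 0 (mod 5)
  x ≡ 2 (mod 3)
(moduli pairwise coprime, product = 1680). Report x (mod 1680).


Product of moduli M = 7 · 16 · 5 · 3 = 1680.
Merge one congruence at a time:
  Start: x ≡ 0 (mod 7).
  Combine with x ≡ 10 (mod 16); new modulus lcm = 112.
    Write x = 0 + 7·t and substitute into x ≡ 10 (mod 16): 7·t ≡ 10 − 0 = 10 (mod 16).
    The inverse of 7 mod 16 is 7 (since 7·7 = 49 = 3·16 + 1), so t ≡ 7·10 = 70 ≡ 6 (mod 16).
    Then x = 0 + 7·6 = 42, valid modulo lcm(7, 16) = 112: x ≡ 42 (mod 112).
  Combine with x ≡ 0 (mod 5); new modulus lcm = 560.
    Write x = 42 + 112·t and substitute into x ≡ 0 (mod 5): 112·t ≡ 0 − 42 = -42 (mod 5).
    Reduce coefficients mod 5: 2·t ≡ 3 (mod 5).
    The inverse of 2 mod 5 is 3 (since 2·3 = 6 = 1·5 + 1), so t ≡ 3·3 = 9 ≡ 4 (mod 5).
    Then x = 42 + 112·4 = 490, valid modulo lcm(112, 5) = 560: x ≡ 490 (mod 560).
  Combine with x ≡ 2 (mod 3); new modulus lcm = 1680.
    Write x = 490 + 560·t and substitute into x ≡ 2 (mod 3): 560·t ≡ 2 − 490 = -488 (mod 3).
    Reduce coefficients mod 3: 2·t ≡ 1 (mod 3).
    The inverse of 2 mod 3 is 2 (since 2·2 = 4 = 1·3 + 1), so t ≡ 2·1 = 2 ≡ 2 (mod 3).
    Then x = 490 + 560·2 = 1610, valid modulo lcm(560, 3) = 1680: x ≡ 1610 (mod 1680).
Verify against each original: 1610 mod 7 = 0, 1610 mod 16 = 10, 1610 mod 5 = 0, 1610 mod 3 = 2.

x ≡ 1610 (mod 1680).


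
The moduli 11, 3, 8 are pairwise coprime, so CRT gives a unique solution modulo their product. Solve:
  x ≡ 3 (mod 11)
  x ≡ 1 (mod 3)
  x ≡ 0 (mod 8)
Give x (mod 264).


Moduli 11, 3, 8 are pairwise coprime; by CRT there is a unique solution modulo M = 11 · 3 · 8 = 264.
Solve pairwise, accumulating the modulus:
  Start with x ≡ 3 (mod 11).
  Combine with x ≡ 1 (mod 3): since gcd(11, 3) = 1, we get a unique residue mod 33.
    Write x = 3 + 11·t and substitute into x ≡ 1 (mod 3): 11·t ≡ 1 − 3 = -2 (mod 3).
    Reduce coefficients mod 3: 2·t ≡ 1 (mod 3).
    The inverse of 2 mod 3 is 2 (since 2·2 = 4 = 1·3 + 1), so t ≡ 2·1 = 2 ≡ 2 (mod 3).
    Then x = 3 + 11·2 = 25, valid modulo lcm(11, 3) = 33: x ≡ 25 (mod 33).
  Combine with x ≡ 0 (mod 8): since gcd(33, 8) = 1, we get a unique residue mod 264.
    Write x = 25 + 33·t and substitute into x ≡ 0 (mod 8): 33·t ≡ 0 − 25 = -25 (mod 8).
    Reduce coefficients mod 8: 1·t ≡ 7 (mod 8).
    So t ≡ 7 (mod 8).
    Then x = 25 + 33·7 = 256, valid modulo lcm(33, 8) = 264: x ≡ 256 (mod 264).
Verify: 256 mod 11 = 3 ✓, 256 mod 3 = 1 ✓, 256 mod 8 = 0 ✓.

x ≡ 256 (mod 264).


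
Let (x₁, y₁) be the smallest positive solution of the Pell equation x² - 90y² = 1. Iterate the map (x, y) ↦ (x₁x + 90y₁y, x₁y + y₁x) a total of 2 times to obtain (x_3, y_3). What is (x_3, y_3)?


Step 1: Find the fundamental solution (x₁, y₁) of x² - 90y² = 1.
  Expand √90 as a continued fraction. a₀ = ⌊√90⌋ = 9; iterate m_{k+1} = d_k·a_k − m_k, d_{k+1} = (90 − m_{k+1}²)/d_k, a_{k+1} = ⌊(a₀ + m_{k+1})/d_{k+1}⌋ (starting m₀ = 0, d₀ = 1), with convergents p_k = a_k·p_{k-1} + p_{k-2}, q_k = a_k·q_{k-1} + q_{k-2} (p₋₁ = 1, q₋₁ = 0):
  k = 0: a₀ = 9; p₀/q₀ = 9/1; p₀² − 90·q₀² = 81 − 90 = -9.
  k = 1: m = 9, d = 9, a = ⌊(9 + 9)/9⌋ = 2; p/q = (2·9 + 1)/(2·1 + 0) = 19/2; p² − 90·q² = 361 − 360 = 1.
  The first convergent with p² − 90·q² = 1 gives the fundamental solution (x₁, y₁) = (19, 2).
Step 2: Apply the recurrence (x_{n+1}, y_{n+1}) = (x₁x_n + 90y₁y_n, x₁y_n + y₁x_n) repeatedly.
  From (x_1, y_1) = (19, 2): x_2 = 19·19 + 90·2·2 = 721; y_2 = 19·2 + 2·19 = 76.
  From (x_2, y_2) = (721, 76): x_3 = 19·721 + 90·2·76 = 27379; y_3 = 19·76 + 2·721 = 2886.
Step 3: Verify x_3² - 90·y_3² = 749609641 - 749609640 = 1 (should be 1). ✓

(x_1, y_1) = (19, 2); (x_3, y_3) = (27379, 2886).


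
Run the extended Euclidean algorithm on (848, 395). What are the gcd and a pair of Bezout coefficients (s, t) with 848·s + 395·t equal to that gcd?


Euclidean algorithm on (848, 395) — divide until remainder is 0:
  848 = 2 · 395 + 58
  395 = 6 · 58 + 47
  58 = 1 · 47 + 11
  47 = 4 · 11 + 3
  11 = 3 · 3 + 2
  3 = 1 · 2 + 1
  2 = 2 · 1 + 0
gcd(848, 395) = 1.
Track Bezout coefficients alongside the remainders: start with r₀ = 848 = a·1 + b·0 (s = 1, t = 0) and r₁ = 395 = a·0 + b·1 (s = 0, t = 1); each new remainder r_{k+1} = r_{k-1} − q_k·r_k inherits s_{k+1} = s_{k-1} − q_k·s_k, t_{k+1} = t_{k-1} − q_k·t_k, so r_k = a·s_k + b·t_k at every step:
  q = 2: r = 58, s = 1 − 2·0 = 1, t = 0 − 2·1 = -2  (check: 848·1 + 395·(-2) = 58)
  q = 6: r = 47, s = 0 − 6·1 = -6, t = 1 − 6·(-2) = 13  (check: 848·(-6) + 395·13 = 47)
  q = 1: r = 11, s = 1 − 1·(-6) = 7, t = -2 − 1·13 = -15  (check: 848·7 + 395·(-15) = 11)
  q = 4: r = 3, s = -6 − 4·7 = -34, t = 13 − 4·(-15) = 73  (check: 848·(-34) + 395·73 = 3)
  q = 3: r = 2, s = 7 − 3·(-34) = 109, t = -15 − 3·73 = -234  (check: 848·109 + 395·(-234) = 2)
  q = 1: r = 1, s = -34 − 1·109 = -143, t = 73 − 1·(-234) = 307  (check: 848·(-143) + 395·307 = 1)
The row with r = 1 (the gcd) gives the Bezout coefficients s = -143, t = 307.
Result: 848 · (-143) + 395 · (307) = 1.

gcd(848, 395) = 1; s = -143, t = 307 (check: 848·(-143) + 395·307 = 1).


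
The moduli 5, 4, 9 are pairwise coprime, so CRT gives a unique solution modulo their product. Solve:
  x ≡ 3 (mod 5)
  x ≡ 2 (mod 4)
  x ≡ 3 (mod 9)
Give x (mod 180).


Moduli 5, 4, 9 are pairwise coprime; by CRT there is a unique solution modulo M = 5 · 4 · 9 = 180.
Solve pairwise, accumulating the modulus:
  Start with x ≡ 3 (mod 5).
  Combine with x ≡ 2 (mod 4): since gcd(5, 4) = 1, we get a unique residue mod 20.
    Write x = 3 + 5·t and substitute into x ≡ 2 (mod 4): 5·t ≡ 2 − 3 = -1 (mod 4).
    Reduce coefficients mod 4: 1·t ≡ 3 (mod 4).
    So t ≡ 3 (mod 4).
    Then x = 3 + 5·3 = 18, valid modulo lcm(5, 4) = 20: x ≡ 18 (mod 20).
  Combine with x ≡ 3 (mod 9): since gcd(20, 9) = 1, we get a unique residue mod 180.
    Write x = 18 + 20·t and substitute into x ≡ 3 (mod 9): 20·t ≡ 3 − 18 = -15 (mod 9).
    Reduce coefficients mod 9: 2·t ≡ 3 (mod 9).
    The inverse of 2 mod 9 is 5 (since 2·5 = 10 = 1·9 + 1), so t ≡ 5·3 = 15 ≡ 6 (mod 9).
    Then x = 18 + 20·6 = 138, valid modulo lcm(20, 9) = 180: x ≡ 138 (mod 180).
Verify: 138 mod 5 = 3 ✓, 138 mod 4 = 2 ✓, 138 mod 9 = 3 ✓.

x ≡ 138 (mod 180).
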